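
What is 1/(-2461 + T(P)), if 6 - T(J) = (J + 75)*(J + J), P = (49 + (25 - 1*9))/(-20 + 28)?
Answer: -32/121785 ≈ -0.00026276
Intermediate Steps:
P = 65/8 (P = (49 + (25 - 9))/8 = (49 + 16)*(⅛) = 65*(⅛) = 65/8 ≈ 8.1250)
T(J) = 6 - 2*J*(75 + J) (T(J) = 6 - (J + 75)*(J + J) = 6 - (75 + J)*2*J = 6 - 2*J*(75 + J))
1/(-2461 + T(P)) = 1/(-2461 + (6 - 150*65/8 - 2*(65/8)²)) = 1/(-2461 + (6 - 4875/4 - 2*4225/64)) = 1/(-2461 + (6 - 4875/4 - 4225/32)) = 1/(-2461 - 43033/32) = 1/(-121785/32) = -32/121785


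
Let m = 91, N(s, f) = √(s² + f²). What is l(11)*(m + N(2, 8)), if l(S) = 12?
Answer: 1092 + 24*√17 ≈ 1191.0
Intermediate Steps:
N(s, f) = √(f² + s²)
l(11)*(m + N(2, 8)) = 12*(91 + √(8² + 2²)) = 12*(91 + √(64 + 4)) = 12*(91 + √68) = 12*(91 + 2*√17) = 1092 + 24*√17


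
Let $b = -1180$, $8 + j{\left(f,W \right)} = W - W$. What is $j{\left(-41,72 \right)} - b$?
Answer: $1172$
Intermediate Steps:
$j{\left(f,W \right)} = -8$ ($j{\left(f,W \right)} = -8 + \left(W - W\right) = -8 + 0 = -8$)
$j{\left(-41,72 \right)} - b = -8 - -1180 = -8 + 1180 = 1172$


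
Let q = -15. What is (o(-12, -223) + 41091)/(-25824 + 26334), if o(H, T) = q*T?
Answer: 7406/85 ≈ 87.129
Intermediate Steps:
o(H, T) = -15*T
(o(-12, -223) + 41091)/(-25824 + 26334) = (-15*(-223) + 41091)/(-25824 + 26334) = (3345 + 41091)/510 = 44436*(1/510) = 7406/85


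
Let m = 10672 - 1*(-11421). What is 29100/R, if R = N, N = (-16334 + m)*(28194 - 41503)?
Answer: -29100/76646531 ≈ -0.00037966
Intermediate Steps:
m = 22093 (m = 10672 + 11421 = 22093)
N = -76646531 (N = (-16334 + 22093)*(28194 - 41503) = 5759*(-13309) = -76646531)
R = -76646531
29100/R = 29100/(-76646531) = 29100*(-1/76646531) = -29100/76646531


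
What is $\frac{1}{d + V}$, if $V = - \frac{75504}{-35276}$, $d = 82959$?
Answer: $\frac{8819}{731634297} \approx 1.2054 \cdot 10^{-5}$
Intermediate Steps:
$V = \frac{18876}{8819}$ ($V = \left(-75504\right) \left(- \frac{1}{35276}\right) = \frac{18876}{8819} \approx 2.1404$)
$\frac{1}{d + V} = \frac{1}{82959 + \frac{18876}{8819}} = \frac{1}{\frac{731634297}{8819}} = \frac{8819}{731634297}$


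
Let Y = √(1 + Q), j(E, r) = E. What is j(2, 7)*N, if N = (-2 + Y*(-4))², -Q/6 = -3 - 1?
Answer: 968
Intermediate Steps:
Q = 24 (Q = -6*(-3 - 1) = -6*(-4) = 24)
Y = 5 (Y = √(1 + 24) = √25 = 5)
N = 484 (N = (-2 + 5*(-4))² = (-2 - 20)² = (-22)² = 484)
j(2, 7)*N = 2*484 = 968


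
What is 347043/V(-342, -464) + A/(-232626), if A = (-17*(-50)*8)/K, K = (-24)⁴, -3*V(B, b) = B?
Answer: 279007113308533/91650921984 ≈ 3044.2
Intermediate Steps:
V(B, b) = -B/3
K = 331776
A = 425/20736 (A = (-17*(-50)*8)/331776 = (850*8)*(1/331776) = 6800*(1/331776) = 425/20736 ≈ 0.020496)
347043/V(-342, -464) + A/(-232626) = 347043/((-⅓*(-342))) + (425/20736)/(-232626) = 347043/114 + (425/20736)*(-1/232626) = 347043*(1/114) - 425/4823732736 = 115681/38 - 425/4823732736 = 279007113308533/91650921984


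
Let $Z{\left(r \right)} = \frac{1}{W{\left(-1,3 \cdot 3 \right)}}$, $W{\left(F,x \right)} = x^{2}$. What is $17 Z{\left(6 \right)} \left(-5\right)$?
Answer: $- \frac{85}{81} \approx -1.0494$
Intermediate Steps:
$Z{\left(r \right)} = \frac{1}{81}$ ($Z{\left(r \right)} = \frac{1}{\left(3 \cdot 3\right)^{2}} = \frac{1}{9^{2}} = \frac{1}{81}$)
$17 Z{\left(6 \right)} \left(-5\right) = 17 \cdot \frac{1}{81} \left(-5\right) = \frac{17}{81} \left(-5\right) = - \frac{85}{81}$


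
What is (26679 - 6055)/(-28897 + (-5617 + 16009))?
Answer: -20624/18505 ≈ -1.1145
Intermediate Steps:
(26679 - 6055)/(-28897 + (-5617 + 16009)) = 20624/(-28897 + 10392) = 20624/(-18505) = 20624*(-1/18505) = -20624/18505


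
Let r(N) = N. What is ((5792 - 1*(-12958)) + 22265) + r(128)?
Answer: 41143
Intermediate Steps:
((5792 - 1*(-12958)) + 22265) + r(128) = ((5792 - 1*(-12958)) + 22265) + 128 = ((5792 + 12958) + 22265) + 128 = (18750 + 22265) + 128 = 41015 + 128 = 41143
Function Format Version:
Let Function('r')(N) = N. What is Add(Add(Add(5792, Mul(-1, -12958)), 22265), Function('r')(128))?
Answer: 41143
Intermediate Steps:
Add(Add(Add(5792, Mul(-1, -12958)), 22265), Function('r')(128)) = Add(Add(Add(5792, Mul(-1, -12958)), 22265), 128) = Add(Add(Add(5792, 12958), 22265), 128) = Add(Add(18750, 22265), 128) = Add(41015, 128) = 41143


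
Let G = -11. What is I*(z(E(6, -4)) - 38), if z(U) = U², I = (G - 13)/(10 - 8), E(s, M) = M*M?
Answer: -2616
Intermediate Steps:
E(s, M) = M²
I = -12 (I = (-11 - 13)/(10 - 8) = -24/2 = -24*½ = -12)
I*(z(E(6, -4)) - 38) = -12*(((-4)²)² - 38) = -12*(16² - 38) = -12*(256 - 38) = -12*218 = -2616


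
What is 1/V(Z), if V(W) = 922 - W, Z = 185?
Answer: 1/737 ≈ 0.0013569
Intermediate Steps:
1/V(Z) = 1/(922 - 1*185) = 1/(922 - 185) = 1/737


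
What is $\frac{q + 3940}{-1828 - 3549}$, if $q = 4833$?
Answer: $- \frac{31}{19} \approx -1.6316$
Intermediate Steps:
$\frac{q + 3940}{-1828 - 3549} = \frac{4833 + 3940}{-1828 - 3549} = \frac{8773}{-5377} = 8773 \left(- \frac{1}{5377}\right) = - \frac{31}{19}$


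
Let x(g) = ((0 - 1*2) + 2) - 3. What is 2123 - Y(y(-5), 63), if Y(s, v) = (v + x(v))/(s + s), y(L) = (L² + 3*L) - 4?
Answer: 2118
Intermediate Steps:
y(L) = -4 + L² + 3*L
x(g) = -3 (x(g) = ((0 - 2) + 2) - 3 = (-2 + 2) - 3 = 0 - 3 = -3)
Y(s, v) = (-3 + v)/(2*s) (Y(s, v) = (v - 3)/(s + s) = (-3 + v)/((2*s)) = (-3 + v)*(1/(2*s)) = (-3 + v)/(2*s))
2123 - Y(y(-5), 63) = 2123 - (-3 + 63)/(2*(-4 + (-5)² + 3*(-5))) = 2123 - 60/(2*(-4 + 25 - 15)) = 2123 - 60/(2*6) = 2123 - 1*5 = 2123 - 5 = 2118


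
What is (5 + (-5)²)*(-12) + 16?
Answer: -344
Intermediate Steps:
(5 + (-5)²)*(-12) + 16 = (5 + 25)*(-12) + 16 = 30*(-12) + 16 = -360 + 16 = -344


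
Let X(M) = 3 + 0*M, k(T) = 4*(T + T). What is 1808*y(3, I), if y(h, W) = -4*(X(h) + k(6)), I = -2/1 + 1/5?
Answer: -368832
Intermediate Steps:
k(T) = 8*T (k(T) = 4*(2*T) = 8*T)
X(M) = 3 (X(M) = 3 + 0 = 3)
I = -9/5 (I = -2*1 + 1*(1/5) = -2 + 1/5 = -9/5 ≈ -1.8000)
y(h, W) = -204 (y(h, W) = -4*(3 + 8*6) = -4*(3 + 48) = -4*51 = -204)
1808*y(3, I) = 1808*(-204) = -368832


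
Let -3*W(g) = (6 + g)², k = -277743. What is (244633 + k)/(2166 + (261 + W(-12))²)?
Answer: -33110/64167 ≈ -0.51600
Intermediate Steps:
W(g) = -(6 + g)²/3
(244633 + k)/(2166 + (261 + W(-12))²) = (244633 - 277743)/(2166 + (261 - (6 - 12)²/3)²) = -33110/(2166 + (261 - ⅓*(-6)²)²) = -33110/(2166 + (261 - ⅓*36)²) = -33110/(2166 + (261 - 12)²) = -33110/(2166 + 249²) = -33110/(2166 + 62001) = -33110/64167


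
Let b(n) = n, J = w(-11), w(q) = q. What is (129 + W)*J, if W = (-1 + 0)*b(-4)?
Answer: -1463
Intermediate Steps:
J = -11
W = 4 (W = (-1 + 0)*(-4) = -1*(-4) = 4)
(129 + W)*J = (129 + 4)*(-11) = 133*(-11) = -1463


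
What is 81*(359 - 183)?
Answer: 14256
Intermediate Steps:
81*(359 - 183) = 81*176 = 14256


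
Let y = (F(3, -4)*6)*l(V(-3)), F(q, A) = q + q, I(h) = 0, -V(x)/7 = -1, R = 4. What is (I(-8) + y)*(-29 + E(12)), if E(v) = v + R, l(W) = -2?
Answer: 936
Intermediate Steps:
V(x) = 7 (V(x) = -7*(-1) = 7)
F(q, A) = 2*q
y = -72 (y = ((2*3)*6)*(-2) = (6*6)*(-2) = 36*(-2) = -72)
E(v) = 4 + v (E(v) = v + 4 = 4 + v)
(I(-8) + y)*(-29 + E(12)) = (0 - 72)*(-29 + (4 + 12)) = -72*(-29 + 16) = -72*(-13) = 936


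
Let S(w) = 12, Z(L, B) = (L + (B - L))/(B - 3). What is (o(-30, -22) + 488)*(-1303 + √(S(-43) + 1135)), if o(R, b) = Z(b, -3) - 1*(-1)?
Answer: -1275637/2 + 979*√1147/2 ≈ -6.2124e+5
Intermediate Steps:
Z(L, B) = B/(-3 + B)
o(R, b) = 3/2 (o(R, b) = -3/(-3 - 3) - 1*(-1) = -3/(-6) + 1 = -3*(-⅙) + 1 = ½ + 1 = 3/2)
(o(-30, -22) + 488)*(-1303 + √(S(-43) + 1135)) = (3/2 + 488)*(-1303 + √(12 + 1135)) = 979*(-1303 + √1147)/2 = -1275637/2 + 979*√1147/2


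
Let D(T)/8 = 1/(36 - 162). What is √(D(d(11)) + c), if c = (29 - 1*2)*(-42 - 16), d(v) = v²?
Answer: I*√690634/21 ≈ 39.574*I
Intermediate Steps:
D(T) = -4/63 (D(T) = 8/(36 - 162) = 8/(-126) = 8*(-1/126) = -4/63)
c = -1566 (c = (29 - 2)*(-58) = 27*(-58) = -1566)
√(D(d(11)) + c) = √(-4/63 - 1566) = √(-98662/63) = I*√690634/21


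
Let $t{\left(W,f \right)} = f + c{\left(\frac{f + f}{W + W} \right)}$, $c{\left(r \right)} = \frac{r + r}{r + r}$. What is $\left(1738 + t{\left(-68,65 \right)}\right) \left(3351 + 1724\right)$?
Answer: $9155300$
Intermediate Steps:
$c{\left(r \right)} = 1$ ($c{\left(r \right)} = \frac{2 r}{2 r} = 2 r \frac{1}{2 r} = 1$)
$t{\left(W,f \right)} = 1 + f$ ($t{\left(W,f \right)} = f + 1 = 1 + f$)
$\left(1738 + t{\left(-68,65 \right)}\right) \left(3351 + 1724\right) = \left(1738 + \left(1 + 65\right)\right) \left(3351 + 1724\right) = \left(1738 + 66\right) 5075 = 1804 \cdot 5075 = 9155300$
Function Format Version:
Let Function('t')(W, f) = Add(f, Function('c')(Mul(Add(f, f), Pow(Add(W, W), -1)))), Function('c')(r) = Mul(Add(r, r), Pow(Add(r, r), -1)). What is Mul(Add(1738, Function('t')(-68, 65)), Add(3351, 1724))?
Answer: 9155300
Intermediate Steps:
Function('c')(r) = 1 (Function('c')(r) = Mul(Mul(2, r), Pow(Mul(2, r), -1)) = Mul(Mul(2, r), Mul(Rational(1, 2), Pow(r, -1))) = 1)
Function('t')(W, f) = Add(1, f) (Function('t')(W, f) = Add(f, 1) = Add(1, f))
Mul(Add(1738, Function('t')(-68, 65)), Add(3351, 1724)) = Mul(Add(1738, Add(1, 65)), Add(3351, 1724)) = Mul(Add(1738, 66), 5075) = Mul(1804, 5075) = 9155300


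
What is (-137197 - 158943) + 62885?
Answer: -233255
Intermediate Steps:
(-137197 - 158943) + 62885 = -296140 + 62885 = -233255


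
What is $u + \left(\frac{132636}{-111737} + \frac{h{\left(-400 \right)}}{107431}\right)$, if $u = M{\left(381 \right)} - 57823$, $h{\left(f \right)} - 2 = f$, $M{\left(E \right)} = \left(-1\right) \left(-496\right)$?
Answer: $- \frac{688168613339011}{12004017647} \approx -57328.0$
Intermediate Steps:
$M{\left(E \right)} = 496$
$h{\left(f \right)} = 2 + f$
$u = -57327$ ($u = 496 - 57823 = -57327$)
$u + \left(\frac{132636}{-111737} + \frac{h{\left(-400 \right)}}{107431}\right) = -57327 + \left(\frac{132636}{-111737} + \frac{2 - 400}{107431}\right) = -57327 + \left(132636 \left(- \frac{1}{111737}\right) - \frac{398}{107431}\right) = -57327 - \frac{14293689442}{12004017647} = - \frac{688168613339011}{12004017647}$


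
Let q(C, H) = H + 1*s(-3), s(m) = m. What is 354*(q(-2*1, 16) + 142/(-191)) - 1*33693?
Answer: -5606649/191 ≈ -29354.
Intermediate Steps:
q(C, H) = -3 + H (q(C, H) = H + 1*(-3) = H - 3 = -3 + H)
354*(q(-2*1, 16) + 142/(-191)) - 1*33693 = 354*((-3 + 16) + 142/(-191)) - 1*33693 = 354*(13 + 142*(-1/191)) - 33693 = 354*(13 - 142/191) - 33693 = 354*(2341/191) - 33693 = 828714/191 - 33693 = -5606649/191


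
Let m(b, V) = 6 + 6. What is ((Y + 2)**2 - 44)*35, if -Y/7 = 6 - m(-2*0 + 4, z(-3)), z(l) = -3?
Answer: 66220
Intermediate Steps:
m(b, V) = 12
Y = 42 (Y = -7*(6 - 1*12) = -7*(6 - 12) = -7*(-6) = 42)
((Y + 2)**2 - 44)*35 = ((42 + 2)**2 - 44)*35 = (44**2 - 44)*35 = (1936 - 44)*35 = 1892*35 = 66220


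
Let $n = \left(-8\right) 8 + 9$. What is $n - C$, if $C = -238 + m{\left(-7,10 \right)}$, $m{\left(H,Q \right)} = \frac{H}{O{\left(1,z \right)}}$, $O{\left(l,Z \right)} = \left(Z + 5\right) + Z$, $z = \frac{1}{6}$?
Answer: $\frac{2949}{16} \approx 184.31$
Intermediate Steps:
$z = \frac{1}{6} \approx 0.16667$
$O{\left(l,Z \right)} = 5 + 2 Z$ ($O{\left(l,Z \right)} = \left(5 + Z\right) + Z = 5 + 2 Z$)
$m{\left(H,Q \right)} = \frac{3 H}{16}$ ($m{\left(H,Q \right)} = \frac{H}{5 + 2 \cdot \frac{1}{6}} = \frac{H}{5 + \frac{1}{3}} = \frac{H}{\frac{16}{3}} = H \frac{3}{16} = \frac{3 H}{16}$)
$n = -55$ ($n = -64 + 9 = -55$)
$C = - \frac{3829}{16}$ ($C = -238 + \frac{3}{16} \left(-7\right) = -238 - \frac{21}{16} = - \frac{3829}{16} \approx -239.31$)
$n - C = -55 - - \frac{3829}{16} = -55 + \frac{3829}{16} = \frac{2949}{16}$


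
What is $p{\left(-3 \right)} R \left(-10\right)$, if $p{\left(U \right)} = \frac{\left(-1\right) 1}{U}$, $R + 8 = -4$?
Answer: $40$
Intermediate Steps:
$R = -12$ ($R = -8 - 4 = -12$)
$p{\left(U \right)} = - \frac{1}{U}$
$p{\left(-3 \right)} R \left(-10\right) = - \frac{1}{-3} \left(-12\right) \left(-10\right) = \left(-1\right) \left(- \frac{1}{3}\right) \left(-12\right) \left(-10\right) = \frac{1}{3} \left(-12\right) \left(-10\right) = \left(-4\right) \left(-10\right) = 40$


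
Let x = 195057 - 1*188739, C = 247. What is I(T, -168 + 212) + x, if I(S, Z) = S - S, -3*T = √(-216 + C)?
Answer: 6318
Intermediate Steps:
T = -√31/3 (T = -√(-216 + 247)/3 = -√31/3 ≈ -1.8559)
I(S, Z) = 0
x = 6318 (x = 195057 - 188739 = 6318)
I(T, -168 + 212) + x = 0 + 6318 = 6318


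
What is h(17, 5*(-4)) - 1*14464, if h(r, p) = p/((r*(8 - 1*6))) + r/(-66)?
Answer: -16229557/1122 ≈ -14465.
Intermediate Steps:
h(r, p) = -r/66 + p/(2*r) (h(r, p) = p/((r*(8 - 6))) + r*(-1/66) = p/((r*2)) - r/66 = p/((2*r)) - r/66 = p*(1/(2*r)) - r/66 = p/(2*r) - r/66 = -r/66 + p/(2*r))
h(17, 5*(-4)) - 1*14464 = (-1/66*17 + (½)*(5*(-4))/17) - 1*14464 = (-17/66 + (½)*(-20)*(1/17)) - 14464 = (-17/66 - 10/17) - 14464 = -949/1122 - 14464 = -16229557/1122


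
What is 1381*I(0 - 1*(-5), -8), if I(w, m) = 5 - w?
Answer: 0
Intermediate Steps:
1381*I(0 - 1*(-5), -8) = 1381*(5 - (0 - 1*(-5))) = 1381*(5 - (0 + 5)) = 1381*(5 - 1*5) = 1381*(5 - 5) = 1381*0 = 0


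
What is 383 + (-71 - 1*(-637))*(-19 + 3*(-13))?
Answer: -32445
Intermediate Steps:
383 + (-71 - 1*(-637))*(-19 + 3*(-13)) = 383 + (-71 + 637)*(-19 - 39) = 383 + 566*(-58) = 383 - 32828 = -32445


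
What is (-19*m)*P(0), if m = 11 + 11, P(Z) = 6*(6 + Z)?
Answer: -15048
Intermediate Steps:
P(Z) = 36 + 6*Z
m = 22
(-19*m)*P(0) = (-19*22)*(36 + 6*0) = -418*(36 + 0) = -418*36 = -15048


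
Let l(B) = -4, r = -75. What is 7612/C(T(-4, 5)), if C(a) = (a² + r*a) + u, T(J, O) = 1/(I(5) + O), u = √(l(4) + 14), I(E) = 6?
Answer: -379473424/266283 - 55723646*√10/266283 ≈ -2086.8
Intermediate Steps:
u = √10 (u = √(-4 + 14) = √10 ≈ 3.1623)
T(J, O) = 1/(6 + O)
C(a) = √10 + a² - 75*a (C(a) = (a² - 75*a) + √10 = √10 + a² - 75*a)
7612/C(T(-4, 5)) = 7612/(√10 + (1/(6 + 5))² - 75/(6 + 5)) = 7612/(√10 + (1/11)² - 75/11) = 7612/(√10 + (1/11)² - 75*1/11) = 7612/(√10 + 1/121 - 75/11) = 7612/(-824/121 + √10)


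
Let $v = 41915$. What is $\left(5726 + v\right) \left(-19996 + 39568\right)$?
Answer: $932429652$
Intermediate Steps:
$\left(5726 + v\right) \left(-19996 + 39568\right) = \left(5726 + 41915\right) \left(-19996 + 39568\right) = 47641 \cdot 19572 = 932429652$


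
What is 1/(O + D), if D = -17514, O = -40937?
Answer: -1/58451 ≈ -1.7108e-5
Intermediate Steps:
1/(O + D) = 1/(-40937 - 17514) = 1/(-58451) = -1/58451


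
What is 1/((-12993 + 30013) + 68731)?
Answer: 1/85751 ≈ 1.1662e-5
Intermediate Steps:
1/((-12993 + 30013) + 68731) = 1/(17020 + 68731) = 1/85751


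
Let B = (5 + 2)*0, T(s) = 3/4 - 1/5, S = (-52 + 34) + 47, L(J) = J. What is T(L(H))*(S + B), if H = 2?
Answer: 319/20 ≈ 15.950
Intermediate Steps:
S = 29 (S = -18 + 47 = 29)
T(s) = 11/20 (T(s) = 3*(¼) - 1*⅕ = ¾ - ⅕ = 11/20)
B = 0 (B = 7*0 = 0)
T(L(H))*(S + B) = 11*(29 + 0)/20 = (11/20)*29 = 319/20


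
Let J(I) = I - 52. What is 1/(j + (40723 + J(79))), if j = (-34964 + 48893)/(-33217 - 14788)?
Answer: 48005/1956189821 ≈ 2.4540e-5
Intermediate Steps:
J(I) = -52 + I
j = -13929/48005 (j = 13929/(-48005) = 13929*(-1/48005) = -13929/48005 ≈ -0.29016)
1/(j + (40723 + J(79))) = 1/(-13929/48005 + (40723 + (-52 + 79))) = 1/(-13929/48005 + (40723 + 27)) = 1/(-13929/48005 + 40750) = 1/(1956189821/48005) = 48005/1956189821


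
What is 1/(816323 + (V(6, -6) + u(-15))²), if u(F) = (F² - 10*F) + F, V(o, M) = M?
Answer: 1/941639 ≈ 1.0620e-6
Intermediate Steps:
u(F) = F² - 9*F
1/(816323 + (V(6, -6) + u(-15))²) = 1/(816323 + (-6 - 15*(-9 - 15))²) = 1/(816323 + (-6 - 15*(-24))²) = 1/(816323 + (-6 + 360)²) = 1/(816323 + 354²) = 1/(816323 + 125316) = 1/941639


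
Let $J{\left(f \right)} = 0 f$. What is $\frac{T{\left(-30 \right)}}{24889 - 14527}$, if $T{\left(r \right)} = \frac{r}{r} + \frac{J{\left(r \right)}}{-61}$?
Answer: $\frac{1}{10362} \approx 9.6506 \cdot 10^{-5}$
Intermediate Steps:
$J{\left(f \right)} = 0$
$T{\left(r \right)} = 1$ ($T{\left(r \right)} = \frac{r}{r} + \frac{0}{-61} = 1 + 0 \left(- \frac{1}{61}\right) = 1 + 0 = 1$)
$\frac{T{\left(-30 \right)}}{24889 - 14527} = 1 \frac{1}{24889 - 14527} = 1 \cdot \frac{1}{10362} = \frac{1}{10362}$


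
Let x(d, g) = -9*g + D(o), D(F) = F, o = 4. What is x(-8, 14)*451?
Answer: -55022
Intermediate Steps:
x(d, g) = 4 - 9*g (x(d, g) = -9*g + 4 = 4 - 9*g)
x(-8, 14)*451 = (4 - 9*14)*451 = (4 - 126)*451 = -122*451 = -55022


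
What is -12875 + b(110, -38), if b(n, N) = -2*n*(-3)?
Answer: -12215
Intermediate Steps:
b(n, N) = 6*n
-12875 + b(110, -38) = -12875 + 6*110 = -12875 + 660 = -12215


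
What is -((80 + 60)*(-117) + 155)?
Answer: 16225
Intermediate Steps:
-((80 + 60)*(-117) + 155) = -(140*(-117) + 155) = -(-16380 + 155) = -1*(-16225) = 16225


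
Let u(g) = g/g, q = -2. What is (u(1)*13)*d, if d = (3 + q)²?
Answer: 13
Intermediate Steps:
u(g) = 1
d = 1 (d = (3 - 2)² = 1² = 1)
(u(1)*13)*d = (1*13)*1 = 13*1 = 13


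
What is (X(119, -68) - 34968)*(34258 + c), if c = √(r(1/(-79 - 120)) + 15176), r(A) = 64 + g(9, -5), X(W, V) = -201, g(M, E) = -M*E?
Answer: -1204819602 - 35169*√15285 ≈ -1.2092e+9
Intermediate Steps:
g(M, E) = -E*M
r(A) = 109 (r(A) = 64 - 1*(-5)*9 = 64 + 45 = 109)
c = √15285 (c = √(109 + 15176) = √15285 ≈ 123.63)
(X(119, -68) - 34968)*(34258 + c) = (-201 - 34968)*(34258 + √15285) = -35169*(34258 + √15285) = -1204819602 - 35169*√15285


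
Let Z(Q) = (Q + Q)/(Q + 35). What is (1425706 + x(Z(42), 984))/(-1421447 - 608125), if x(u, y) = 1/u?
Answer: -17108483/24354864 ≈ -0.70247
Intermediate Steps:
Z(Q) = 2*Q/(35 + Q) (Z(Q) = (2*Q)/(35 + Q) = 2*Q/(35 + Q))
(1425706 + x(Z(42), 984))/(-1421447 - 608125) = (1425706 + 1/(2*42/(35 + 42)))/(-1421447 - 608125) = (1425706 + 1/(2*42/77))/(-2029572) = (1425706 + 1/(2*42*(1/77)))*(-1/2029572) = (1425706 + 1/(12/11))*(-1/2029572) = (1425706 + 11/12)*(-1/2029572) = (17108483/12)*(-1/2029572) = -17108483/24354864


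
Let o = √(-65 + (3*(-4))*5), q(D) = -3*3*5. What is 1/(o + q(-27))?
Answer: -9/430 - I*√5/430 ≈ -0.02093 - 0.0052002*I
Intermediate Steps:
q(D) = -45 (q(D) = -9*5 = -45)
o = 5*I*√5 (o = √(-65 - 12*5) = √(-65 - 60) = √(-125) = 5*I*√5 ≈ 11.18*I)
1/(o + q(-27)) = 1/(5*I*√5 - 45) = 1/(-45 + 5*I*√5)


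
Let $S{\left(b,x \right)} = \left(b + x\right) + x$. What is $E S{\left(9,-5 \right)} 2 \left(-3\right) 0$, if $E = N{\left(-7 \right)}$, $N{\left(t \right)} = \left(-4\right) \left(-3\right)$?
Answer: $0$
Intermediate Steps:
$N{\left(t \right)} = 12$
$S{\left(b,x \right)} = b + 2 x$
$E = 12$
$E S{\left(9,-5 \right)} 2 \left(-3\right) 0 = 12 \left(9 + 2 \left(-5\right)\right) 2 \left(-3\right) 0 = 12 \left(9 - 10\right) \left(\left(-6\right) 0\right) = 12 \left(-1\right) 0 = \left(-12\right) 0 = 0$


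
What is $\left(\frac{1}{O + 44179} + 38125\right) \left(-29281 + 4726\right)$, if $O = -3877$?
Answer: $- \frac{12576365051935}{13434} \approx -9.3616 \cdot 10^{8}$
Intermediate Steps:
$\left(\frac{1}{O + 44179} + 38125\right) \left(-29281 + 4726\right) = \left(\frac{1}{-3877 + 44179} + 38125\right) \left(-29281 + 4726\right) = \left(\frac{1}{40302} + 38125\right) \left(-24555\right) = \frac{1536513751}{40302} \left(-24555\right) = - \frac{12576365051935}{13434}$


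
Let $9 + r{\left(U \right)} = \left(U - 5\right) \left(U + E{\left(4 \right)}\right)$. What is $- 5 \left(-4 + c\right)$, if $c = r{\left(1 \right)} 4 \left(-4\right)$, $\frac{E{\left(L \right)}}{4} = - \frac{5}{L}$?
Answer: $580$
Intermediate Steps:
$E{\left(L \right)} = - \frac{20}{L}$ ($E{\left(L \right)} = 4 \left(- \frac{5}{L}\right) = - \frac{20}{L}$)
$r{\left(U \right)} = -9 + \left(-5 + U\right)^{2}$ ($r{\left(U \right)} = -9 + \left(U - 5\right) \left(U - \frac{20}{4}\right) = -9 + \left(-5 + U\right) \left(U - 5\right) = -9 + \left(-5 + U\right) \left(-5 + U\right) = -9 + \left(-5 + U\right)^{2}$)
$c = -112$ ($c = \left(16 + 1^{2} - 10\right) 4 \left(-4\right) = \left(16 + 1 - 10\right) 4 \left(-4\right) = 7 \cdot 4 \left(-4\right) = 28 \left(-4\right) = -112$)
$- 5 \left(-4 + c\right) = - 5 \left(-4 - 112\right) = \left(-5\right) \left(-116\right) = 580$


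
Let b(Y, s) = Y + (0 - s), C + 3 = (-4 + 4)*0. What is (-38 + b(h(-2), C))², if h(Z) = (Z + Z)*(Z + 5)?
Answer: 2209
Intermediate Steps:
h(Z) = 2*Z*(5 + Z) (h(Z) = (2*Z)*(5 + Z) = 2*Z*(5 + Z))
C = -3 (C = -3 + (-4 + 4)*0 = -3 + 0*0 = -3 + 0 = -3)
b(Y, s) = Y - s
(-38 + b(h(-2), C))² = (-38 + (2*(-2)*(5 - 2) - 1*(-3)))² = (-38 + (2*(-2)*3 + 3))² = (-38 + (-12 + 3))² = (-38 - 9)² = (-47)² = 2209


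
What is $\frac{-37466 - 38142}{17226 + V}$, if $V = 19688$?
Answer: $- \frac{37804}{18457} \approx -2.0482$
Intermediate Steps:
$\frac{-37466 - 38142}{17226 + V} = \frac{-37466 - 38142}{17226 + 19688} = - \frac{75608}{36914} = \left(-75608\right) \frac{1}{36914} = - \frac{37804}{18457}$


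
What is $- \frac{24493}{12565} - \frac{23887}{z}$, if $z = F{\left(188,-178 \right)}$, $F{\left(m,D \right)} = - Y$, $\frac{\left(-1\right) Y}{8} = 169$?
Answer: $- \frac{47607813}{2426840} \approx -19.617$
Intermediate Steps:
$Y = -1352$ ($Y = \left(-8\right) 169 = -1352$)
$F{\left(m,D \right)} = 1352$ ($F{\left(m,D \right)} = \left(-1\right) \left(-1352\right) = 1352$)
$z = 1352$
$- \frac{24493}{12565} - \frac{23887}{z} = - \frac{24493}{12565} - \frac{23887}{1352} = \left(-24493\right) \frac{1}{12565} - \frac{23887}{1352} = - \frac{3499}{1795} - \frac{23887}{1352} = - \frac{47607813}{2426840}$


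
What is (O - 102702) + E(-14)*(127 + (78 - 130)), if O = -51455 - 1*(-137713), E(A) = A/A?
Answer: -16369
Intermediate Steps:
E(A) = 1
O = 86258 (O = -51455 + 137713 = 86258)
(O - 102702) + E(-14)*(127 + (78 - 130)) = (86258 - 102702) + 1*(127 + (78 - 130)) = -16444 + 1*(127 - 52) = -16444 + 1*75 = -16444 + 75 = -16369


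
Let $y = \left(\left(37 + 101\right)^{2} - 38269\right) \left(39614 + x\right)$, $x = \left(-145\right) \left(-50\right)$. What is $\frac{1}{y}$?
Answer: $- \frac{1}{900960400} \approx -1.1099 \cdot 10^{-9}$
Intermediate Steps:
$x = 7250$
$y = -900960400$ ($y = \left(\left(37 + 101\right)^{2} - 38269\right) \left(39614 + 7250\right) = \left(138^{2} - 38269\right) 46864 = \left(19044 - 38269\right) 46864 = \left(-19225\right) 46864 = -900960400$)
$\frac{1}{y} = \frac{1}{-900960400} = - \frac{1}{900960400}$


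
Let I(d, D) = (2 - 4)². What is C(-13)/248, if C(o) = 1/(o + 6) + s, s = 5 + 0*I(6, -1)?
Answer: 17/868 ≈ 0.019585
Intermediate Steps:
I(d, D) = 4 (I(d, D) = (-2)² = 4)
s = 5 (s = 5 + 0*4 = 5 + 0 = 5)
C(o) = 5 + 1/(6 + o) (C(o) = 1/(o + 6) + 5 = 1/(6 + o) + 5 = 5 + 1/(6 + o))
C(-13)/248 = ((31 + 5*(-13))/(6 - 13))/248 = ((31 - 65)/(-7))*(1/248) = -⅐*(-34)*(1/248) = (34/7)*(1/248) = 17/868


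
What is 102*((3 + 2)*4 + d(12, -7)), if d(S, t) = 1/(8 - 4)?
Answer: 4131/2 ≈ 2065.5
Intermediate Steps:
d(S, t) = ¼ (d(S, t) = 1/4 = ¼)
102*((3 + 2)*4 + d(12, -7)) = 102*((3 + 2)*4 + ¼) = 102*(5*4 + ¼) = 102*(20 + ¼) = 102*(81/4) = 4131/2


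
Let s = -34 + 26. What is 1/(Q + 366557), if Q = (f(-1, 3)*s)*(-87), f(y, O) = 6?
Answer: 1/370733 ≈ 2.6974e-6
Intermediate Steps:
s = -8
Q = 4176 (Q = (6*(-8))*(-87) = -48*(-87) = 4176)
1/(Q + 366557) = 1/(4176 + 366557) = 1/370733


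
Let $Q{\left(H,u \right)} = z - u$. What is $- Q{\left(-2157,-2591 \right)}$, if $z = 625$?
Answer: $-3216$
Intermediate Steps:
$Q{\left(H,u \right)} = 625 - u$
$- Q{\left(-2157,-2591 \right)} = - (625 - -2591) = - (625 + 2591) = \left(-1\right) 3216 = -3216$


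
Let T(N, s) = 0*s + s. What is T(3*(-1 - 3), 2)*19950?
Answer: 39900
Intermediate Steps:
T(N, s) = s (T(N, s) = 0 + s = s)
T(3*(-1 - 3), 2)*19950 = 2*19950 = 39900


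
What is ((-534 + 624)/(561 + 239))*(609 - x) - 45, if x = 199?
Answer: 9/8 ≈ 1.1250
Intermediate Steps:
((-534 + 624)/(561 + 239))*(609 - x) - 45 = ((-534 + 624)/(561 + 239))*(609 - 1*199) - 45 = (90/800)*(609 - 199) - 45 = (90*(1/800))*410 - 45 = (9/80)*410 - 45 = 369/8 - 45 = 9/8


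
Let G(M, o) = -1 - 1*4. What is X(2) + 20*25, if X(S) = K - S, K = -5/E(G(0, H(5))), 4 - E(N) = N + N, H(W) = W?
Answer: 6967/14 ≈ 497.64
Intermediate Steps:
G(M, o) = -5 (G(M, o) = -1 - 4 = -5)
E(N) = 4 - 2*N (E(N) = 4 - (N + N) = 4 - 2*N)
K = -5/14 (K = -5/(4 - 2*(-5)) = -5/(4 + 10) = -5/14 ≈ -0.35714)
X(S) = -5/14 - S
X(2) + 20*25 = (-5/14 - 1*2) + 20*25 = (-5/14 - 2) + 500 = -33/14 + 500 = 6967/14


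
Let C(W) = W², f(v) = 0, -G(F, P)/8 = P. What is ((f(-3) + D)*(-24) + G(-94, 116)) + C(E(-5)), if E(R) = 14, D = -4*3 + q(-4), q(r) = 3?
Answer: -516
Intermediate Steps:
G(F, P) = -8*P
D = -9 (D = -4*3 + 3 = -12 + 3 = -9)
((f(-3) + D)*(-24) + G(-94, 116)) + C(E(-5)) = ((0 - 9)*(-24) - 8*116) + 14² = (-9*(-24) - 928) + 196 = (216 - 928) + 196 = -712 + 196 = -516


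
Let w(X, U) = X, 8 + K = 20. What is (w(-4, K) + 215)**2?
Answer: 44521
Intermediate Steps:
K = 12 (K = -8 + 20 = 12)
(w(-4, K) + 215)**2 = (-4 + 215)**2 = 211**2 = 44521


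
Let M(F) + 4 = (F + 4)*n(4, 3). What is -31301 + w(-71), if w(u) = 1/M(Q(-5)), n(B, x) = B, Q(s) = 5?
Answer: -1001631/32 ≈ -31301.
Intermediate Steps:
M(F) = 12 + 4*F (M(F) = -4 + (F + 4)*4 = -4 + (4 + F)*4 = -4 + (16 + 4*F) = 12 + 4*F)
w(u) = 1/32 (w(u) = 1/(12 + 4*5) = 1/(12 + 20) = 1/32)
-31301 + w(-71) = -31301 + 1/32 = -1001631/32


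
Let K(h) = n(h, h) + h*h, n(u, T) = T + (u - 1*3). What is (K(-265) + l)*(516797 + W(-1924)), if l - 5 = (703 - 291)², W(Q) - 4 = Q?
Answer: 123282663757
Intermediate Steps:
n(u, T) = -3 + T + u (n(u, T) = T + (u - 3) = T + (-3 + u) = -3 + T + u)
W(Q) = 4 + Q
l = 169749 (l = 5 + (703 - 291)² = 5 + 412² = 5 + 169744 = 169749)
K(h) = -3 + h² + 2*h (K(h) = (-3 + h + h) + h*h = (-3 + 2*h) + h² = -3 + h² + 2*h)
(K(-265) + l)*(516797 + W(-1924)) = ((-3 + (-265)² + 2*(-265)) + 169749)*(516797 + (4 - 1924)) = ((-3 + 70225 - 530) + 169749)*(516797 - 1920) = (69692 + 169749)*514877 = 239441*514877 = 123282663757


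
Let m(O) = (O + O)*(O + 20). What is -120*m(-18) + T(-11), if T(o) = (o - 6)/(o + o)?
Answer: 190097/22 ≈ 8640.8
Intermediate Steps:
T(o) = (-6 + o)/(2*o) (T(o) = (-6 + o)/((2*o)) = (-6 + o)*(1/(2*o)) = (-6 + o)/(2*o))
m(O) = 2*O*(20 + O) (m(O) = (2*O)*(20 + O) = 2*O*(20 + O))
-120*m(-18) + T(-11) = -240*(-18)*(20 - 18) + (½)*(-6 - 11)/(-11) = -240*(-18)*2 + (½)*(-1/11)*(-17) = -120*(-72) + 17/22 = 8640 + 17/22 = 190097/22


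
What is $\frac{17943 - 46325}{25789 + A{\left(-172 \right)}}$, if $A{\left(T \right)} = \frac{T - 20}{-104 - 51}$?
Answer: $- \frac{4399210}{3997487} \approx -1.1005$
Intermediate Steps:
$A{\left(T \right)} = \frac{4}{31} - \frac{T}{155}$ ($A{\left(T \right)} = \frac{-20 + T}{-155} = \left(-20 + T\right) \left(- \frac{1}{155}\right) = \frac{4}{31} - \frac{T}{155}$)
$\frac{17943 - 46325}{25789 + A{\left(-172 \right)}} = \frac{17943 - 46325}{25789 + \left(\frac{4}{31} - - \frac{172}{155}\right)} = \frac{17943 - 46325}{25789 + \left(\frac{4}{31} + \frac{172}{155}\right)} = - \frac{28382}{25789 + \frac{192}{155}} = - \frac{28382}{\frac{3997487}{155}} = \left(-28382\right) \frac{155}{3997487} = - \frac{4399210}{3997487}$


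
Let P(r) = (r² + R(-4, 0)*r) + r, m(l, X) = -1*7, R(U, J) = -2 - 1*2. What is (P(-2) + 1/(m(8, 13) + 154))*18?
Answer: 8826/49 ≈ 180.12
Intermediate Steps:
R(U, J) = -4 (R(U, J) = -2 - 2 = -4)
m(l, X) = -7
P(r) = r² - 3*r (P(r) = (r² - 4*r) + r = r² - 3*r)
(P(-2) + 1/(m(8, 13) + 154))*18 = (-2*(-3 - 2) + 1/(-7 + 154))*18 = (-2*(-5) + 1/147)*18 = (10 + 1/147)*18 = (1471/147)*18 = 8826/49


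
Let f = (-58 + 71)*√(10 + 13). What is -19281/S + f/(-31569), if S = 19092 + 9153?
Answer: -6427/9415 - 13*√23/31569 ≈ -0.68461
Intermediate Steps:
f = 13*√23 ≈ 62.346
S = 28245
-19281/S + f/(-31569) = -19281/28245 + (13*√23)/(-31569) = -19281*1/28245 + (13*√23)*(-1/31569) = -6427/9415 - 13*√23/31569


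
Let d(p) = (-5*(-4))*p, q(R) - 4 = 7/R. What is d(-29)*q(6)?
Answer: -8990/3 ≈ -2996.7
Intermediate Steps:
q(R) = 4 + 7/R
d(p) = 20*p
d(-29)*q(6) = (20*(-29))*(4 + 7/6) = -580*(4 + 7*(⅙)) = -580*(4 + 7/6) = -580*31/6 = -8990/3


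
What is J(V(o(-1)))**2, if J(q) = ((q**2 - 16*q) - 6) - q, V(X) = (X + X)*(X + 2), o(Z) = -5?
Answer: 147456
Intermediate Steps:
V(X) = 2*X*(2 + X) (V(X) = (2*X)*(2 + X) = 2*X*(2 + X))
J(q) = -6 + q**2 - 17*q (J(q) = (-6 + q**2 - 16*q) - q = -6 + q**2 - 17*q)
J(V(o(-1)))**2 = (-6 + (2*(-5)*(2 - 5))**2 - 34*(-5)*(2 - 5))**2 = (-6 + (2*(-5)*(-3))**2 - 34*(-5)*(-3))**2 = (-6 + 30**2 - 17*30)**2 = (-6 + 900 - 510)**2 = 384**2 = 147456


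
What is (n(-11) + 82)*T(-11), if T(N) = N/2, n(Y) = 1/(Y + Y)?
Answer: -1803/4 ≈ -450.75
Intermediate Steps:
n(Y) = 1/(2*Y)
T(N) = N/2
(n(-11) + 82)*T(-11) = ((½)/(-11) + 82)*((½)*(-11)) = ((½)*(-1/11) + 82)*(-11/2) = (-1/22 + 82)*(-11/2) = (1803/22)*(-11/2) = -1803/4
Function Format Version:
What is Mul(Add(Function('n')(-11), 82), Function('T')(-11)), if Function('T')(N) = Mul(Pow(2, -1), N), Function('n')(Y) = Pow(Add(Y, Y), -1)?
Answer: Rational(-1803, 4) ≈ -450.75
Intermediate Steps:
Function('n')(Y) = Mul(Rational(1, 2), Pow(Y, -1)) (Function('n')(Y) = Pow(Mul(2, Y), -1) = Mul(Rational(1, 2), Pow(Y, -1)))
Function('T')(N) = Mul(Rational(1, 2), N)
Mul(Add(Function('n')(-11), 82), Function('T')(-11)) = Mul(Add(Mul(Rational(1, 2), Pow(-11, -1)), 82), Mul(Rational(1, 2), -11)) = Mul(Add(Mul(Rational(1, 2), Rational(-1, 11)), 82), Rational(-11, 2)) = Mul(Add(Rational(-1, 22), 82), Rational(-11, 2)) = Mul(Rational(1803, 22), Rational(-11, 2)) = Rational(-1803, 4)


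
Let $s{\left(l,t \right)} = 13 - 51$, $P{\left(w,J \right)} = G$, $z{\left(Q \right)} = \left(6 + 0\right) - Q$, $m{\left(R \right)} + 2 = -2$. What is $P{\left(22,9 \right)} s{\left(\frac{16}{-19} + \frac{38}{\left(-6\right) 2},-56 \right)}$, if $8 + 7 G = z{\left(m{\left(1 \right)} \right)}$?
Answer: $- \frac{76}{7} \approx -10.857$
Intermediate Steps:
$m{\left(R \right)} = -4$ ($m{\left(R \right)} = -2 - 2 = -4$)
$z{\left(Q \right)} = 6 - Q$
$G = \frac{2}{7}$ ($G = - \frac{8}{7} + \frac{6 - -4}{7} = - \frac{8}{7} + \frac{6 + 4}{7} = - \frac{8}{7} + \frac{1}{7} \cdot 10 = - \frac{8}{7} + \frac{10}{7} = \frac{2}{7} \approx 0.28571$)
$P{\left(w,J \right)} = \frac{2}{7}$
$s{\left(l,t \right)} = -38$
$P{\left(22,9 \right)} s{\left(\frac{16}{-19} + \frac{38}{\left(-6\right) 2},-56 \right)} = \frac{2}{7} \left(-38\right) = - \frac{76}{7}$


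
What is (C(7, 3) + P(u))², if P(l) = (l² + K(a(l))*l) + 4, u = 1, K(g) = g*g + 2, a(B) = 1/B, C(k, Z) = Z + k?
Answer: 324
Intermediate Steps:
K(g) = 2 + g² (K(g) = g² + 2 = 2 + g²)
P(l) = 4 + l² + l*(2 + l⁻²) (P(l) = (l² + (2 + (1/l)²)*l) + 4 = (l² + (2 + l⁻²)*l) + 4 = (l² + l*(2 + l⁻²)) + 4 = 4 + l² + l*(2 + l⁻²))
(C(7, 3) + P(u))² = ((3 + 7) + (4 + 1/1 + 1² + 2*1))² = (10 + (4 + 1 + 1 + 2))² = (10 + 8)² = 18² = 324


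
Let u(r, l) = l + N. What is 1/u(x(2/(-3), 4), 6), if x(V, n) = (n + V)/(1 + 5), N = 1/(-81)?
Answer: 81/485 ≈ 0.16701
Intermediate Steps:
N = -1/81 ≈ -0.012346
x(V, n) = V/6 + n/6 (x(V, n) = (V + n)/6 = (V + n)*(⅙) = V/6 + n/6)
u(r, l) = -1/81 + l (u(r, l) = l - 1/81 = -1/81 + l)
1/u(x(2/(-3), 4), 6) = 1/(-1/81 + 6) = 1/(485/81) = 81/485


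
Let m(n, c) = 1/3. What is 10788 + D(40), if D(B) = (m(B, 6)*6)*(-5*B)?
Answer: 10388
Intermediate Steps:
m(n, c) = 1/3 (m(n, c) = 1*(1/3) = 1/3)
D(B) = -10*B (D(B) = ((1/3)*6)*(-5*B) = 2*(-5*B) = -10*B)
10788 + D(40) = 10788 - 10*40 = 10788 - 400 = 10388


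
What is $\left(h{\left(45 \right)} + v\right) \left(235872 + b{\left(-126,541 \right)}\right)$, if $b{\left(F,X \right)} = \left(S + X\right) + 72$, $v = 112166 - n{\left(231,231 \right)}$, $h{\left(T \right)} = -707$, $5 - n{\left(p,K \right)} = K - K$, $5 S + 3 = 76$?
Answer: $\frac{131794132092}{5} \approx 2.6359 \cdot 10^{10}$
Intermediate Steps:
$S = \frac{73}{5}$ ($S = - \frac{3}{5} + \frac{1}{5} \cdot 76 = - \frac{3}{5} + \frac{76}{5} = \frac{73}{5} \approx 14.6$)
$n{\left(p,K \right)} = 5$ ($n{\left(p,K \right)} = 5 - \left(K - K\right) = 5 - 0 = 5 + 0 = 5$)
$v = 112161$ ($v = 112166 - 5 = 112161$)
$b{\left(F,X \right)} = \frac{433}{5} + X$ ($b{\left(F,X \right)} = \left(\frac{73}{5} + X\right) + 72 = \frac{433}{5} + X$)
$\left(h{\left(45 \right)} + v\right) \left(235872 + b{\left(-126,541 \right)}\right) = \left(-707 + 112161\right) \left(235872 + \left(\frac{433}{5} + 541\right)\right) = 111454 \left(235872 + \frac{3138}{5}\right) = 111454 \cdot \frac{1182498}{5} = \frac{131794132092}{5}$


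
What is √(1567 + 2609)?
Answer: 12*√29 ≈ 64.622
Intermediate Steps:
√(1567 + 2609) = √4176 = 12*√29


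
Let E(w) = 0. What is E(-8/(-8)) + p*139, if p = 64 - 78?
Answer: -1946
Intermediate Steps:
p = -14
E(-8/(-8)) + p*139 = 0 - 14*139 = 0 - 1946 = -1946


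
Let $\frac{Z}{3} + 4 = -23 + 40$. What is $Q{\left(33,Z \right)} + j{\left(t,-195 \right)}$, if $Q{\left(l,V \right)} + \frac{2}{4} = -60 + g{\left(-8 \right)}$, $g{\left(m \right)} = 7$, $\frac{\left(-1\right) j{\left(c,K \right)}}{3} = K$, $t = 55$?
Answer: $\frac{1063}{2} \approx 531.5$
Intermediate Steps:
$j{\left(c,K \right)} = - 3 K$
$Z = 39$ ($Z = -12 + 3 \left(-23 + 40\right) = -12 + 3 \cdot 17 = -12 + 51 = 39$)
$Q{\left(l,V \right)} = - \frac{107}{2}$ ($Q{\left(l,V \right)} = - \frac{1}{2} + \left(-60 + 7\right) = - \frac{1}{2} - 53 = - \frac{107}{2}$)
$Q{\left(33,Z \right)} + j{\left(t,-195 \right)} = - \frac{107}{2} - -585 = - \frac{107}{2} + 585 = \frac{1063}{2}$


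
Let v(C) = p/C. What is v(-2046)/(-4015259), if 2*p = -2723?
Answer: -2723/16430439828 ≈ -1.6573e-7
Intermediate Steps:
p = -2723/2 (p = (½)*(-2723) = -2723/2 ≈ -1361.5)
v(C) = -2723/(2*C)
v(-2046)/(-4015259) = -2723/2/(-2046)/(-4015259) = -2723/2*(-1/2046)*(-1/4015259) = (2723/4092)*(-1/4015259) = -2723/16430439828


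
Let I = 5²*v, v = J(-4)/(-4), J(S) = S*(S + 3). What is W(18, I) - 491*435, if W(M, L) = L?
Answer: -213610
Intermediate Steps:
J(S) = S*(3 + S)
v = -1 (v = -4*(3 - 4)/(-4) = -4*(-1)*(-¼) = 4*(-¼) = -1)
I = -25 (I = 5²*(-1) = 25*(-1) = -25)
W(18, I) - 491*435 = -25 - 491*435 = -25 - 213585 = -213610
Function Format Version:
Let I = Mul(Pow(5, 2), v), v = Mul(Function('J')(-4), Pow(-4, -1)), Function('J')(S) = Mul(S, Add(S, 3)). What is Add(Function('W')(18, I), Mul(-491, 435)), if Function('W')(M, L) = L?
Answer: -213610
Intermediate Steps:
Function('J')(S) = Mul(S, Add(3, S))
v = -1 (v = Mul(Mul(-4, Add(3, -4)), Pow(-4, -1)) = Mul(Mul(-4, -1), Rational(-1, 4)) = Mul(4, Rational(-1, 4)) = -1)
I = -25 (I = Mul(Pow(5, 2), -1) = Mul(25, -1) = -25)
Add(Function('W')(18, I), Mul(-491, 435)) = Add(-25, Mul(-491, 435)) = Add(-25, -213585) = -213610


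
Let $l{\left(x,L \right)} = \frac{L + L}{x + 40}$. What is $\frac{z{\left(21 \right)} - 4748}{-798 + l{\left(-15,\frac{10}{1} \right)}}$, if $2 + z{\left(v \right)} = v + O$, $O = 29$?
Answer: $\frac{11750}{1993} \approx 5.8956$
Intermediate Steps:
$z{\left(v \right)} = 27 + v$ ($z{\left(v \right)} = -2 + \left(v + 29\right) = -2 + \left(29 + v\right) = 27 + v$)
$l{\left(x,L \right)} = \frac{2 L}{40 + x}$
$\frac{z{\left(21 \right)} - 4748}{-798 + l{\left(-15,\frac{10}{1} \right)}} = \frac{\left(27 + 21\right) - 4748}{-798 + \frac{2 \cdot \frac{10}{1}}{40 - 15}} = \frac{48 - 4748}{-798 + \frac{2 \cdot 10 \cdot 1}{25}} = - \frac{4700}{-798 + 2 \cdot 10 \cdot \frac{1}{25}} = - \frac{4700}{-798 + \frac{4}{5}} = - \frac{4700}{- \frac{3986}{5}} = \left(-4700\right) \left(- \frac{5}{3986}\right) = \frac{11750}{1993}$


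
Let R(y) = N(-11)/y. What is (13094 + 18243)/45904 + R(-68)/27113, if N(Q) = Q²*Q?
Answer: 761008207/1113585136 ≈ 0.68339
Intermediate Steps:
N(Q) = Q³
R(y) = -1331/y (R(y) = (-11)³/y = -1331/y)
(13094 + 18243)/45904 + R(-68)/27113 = (13094 + 18243)/45904 - 1331/(-68)/27113 = 31337*(1/45904) - 1331*(-1/68)*(1/27113) = 31337/45904 + (1331/68)*(1/27113) = 31337/45904 + 1331/1843684 = 761008207/1113585136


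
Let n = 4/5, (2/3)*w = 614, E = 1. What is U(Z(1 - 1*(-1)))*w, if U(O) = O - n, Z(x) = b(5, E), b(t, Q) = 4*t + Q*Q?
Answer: 93021/5 ≈ 18604.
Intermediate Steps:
w = 921 (w = (3/2)*614 = 921)
b(t, Q) = Q² + 4*t (b(t, Q) = 4*t + Q² = Q² + 4*t)
Z(x) = 21 (Z(x) = 1² + 4*5 = 1 + 20 = 21)
n = ⅘ (n = 4*(⅕) = ⅘ ≈ 0.80000)
U(O) = -⅘ + O (U(O) = O - 1*⅘ = O - ⅘ = -⅘ + O)
U(Z(1 - 1*(-1)))*w = (-⅘ + 21)*921 = (101/5)*921 = 93021/5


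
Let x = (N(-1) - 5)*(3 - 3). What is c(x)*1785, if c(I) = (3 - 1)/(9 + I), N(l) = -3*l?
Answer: 1190/3 ≈ 396.67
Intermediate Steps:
x = 0 (x = (-3*(-1) - 5)*(3 - 3) = (3 - 5)*0 = -2*0 = 0)
c(I) = 2/(9 + I)
c(x)*1785 = (2/(9 + 0))*1785 = (2/9)*1785 = 1190/3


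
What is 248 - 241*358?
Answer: -86030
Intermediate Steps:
248 - 241*358 = 248 - 86278 = -86030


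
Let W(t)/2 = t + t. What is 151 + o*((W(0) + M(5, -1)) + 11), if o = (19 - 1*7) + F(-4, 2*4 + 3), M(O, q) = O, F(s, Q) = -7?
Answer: 231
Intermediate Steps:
W(t) = 4*t (W(t) = 2*(t + t) = 2*(2*t) = 4*t)
o = 5 (o = (19 - 1*7) - 7 = (19 - 7) - 7 = 12 - 7 = 5)
151 + o*((W(0) + M(5, -1)) + 11) = 151 + 5*((4*0 + 5) + 11) = 151 + 5*((0 + 5) + 11) = 151 + 5*(5 + 11) = 151 + 5*16 = 151 + 80 = 231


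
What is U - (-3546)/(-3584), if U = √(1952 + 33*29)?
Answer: -1773/1792 + √2909 ≈ 52.946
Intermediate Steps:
U = √2909 (U = √(1952 + 957) = √2909 ≈ 53.935)
U - (-3546)/(-3584) = √2909 - (-3546)/(-3584) = √2909 - (-3546)*(-1)/3584 = √2909 - 1*1773/1792 = √2909 - 1773/1792 = -1773/1792 + √2909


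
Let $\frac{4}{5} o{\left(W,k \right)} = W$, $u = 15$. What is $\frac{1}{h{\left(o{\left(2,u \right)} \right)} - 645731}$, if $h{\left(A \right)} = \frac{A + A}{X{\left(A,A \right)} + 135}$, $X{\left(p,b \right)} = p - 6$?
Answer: $- \frac{263}{169827243} \approx -1.5486 \cdot 10^{-6}$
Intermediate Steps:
$X{\left(p,b \right)} = -6 + p$ ($X{\left(p,b \right)} = p - 6 = -6 + p$)
$o{\left(W,k \right)} = \frac{5 W}{4}$
$h{\left(A \right)} = \frac{2 A}{129 + A}$ ($h{\left(A \right)} = \frac{A + A}{\left(-6 + A\right) + 135} = \frac{2 A}{129 + A}$)
$\frac{1}{h{\left(o{\left(2,u \right)} \right)} - 645731} = \frac{1}{\frac{2 \cdot \frac{5}{4} \cdot 2}{129 + \frac{5}{4} \cdot 2} - 645731} = \frac{1}{2 \cdot \frac{5}{2} \frac{1}{129 + \frac{5}{2}} - 645731} = \frac{1}{2 \cdot \frac{5}{2} \frac{1}{\frac{263}{2}} - 645731} = \frac{1}{2 \cdot \frac{5}{2} \cdot \frac{2}{263} - 645731} = \frac{1}{\frac{10}{263} - 645731} = \frac{1}{- \frac{169827243}{263}} = - \frac{263}{169827243}$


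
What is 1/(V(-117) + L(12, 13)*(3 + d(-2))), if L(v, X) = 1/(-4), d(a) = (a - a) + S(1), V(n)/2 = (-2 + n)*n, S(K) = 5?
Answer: 1/27844 ≈ 3.5914e-5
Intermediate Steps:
V(n) = 2*n*(-2 + n) (V(n) = 2*((-2 + n)*n) = 2*(n*(-2 + n)) = 2*n*(-2 + n))
d(a) = 5 (d(a) = (a - a) + 5 = 0 + 5 = 5)
L(v, X) = -1/4
1/(V(-117) + L(12, 13)*(3 + d(-2))) = 1/(2*(-117)*(-2 - 117) - (3 + 5)/4) = 1/(2*(-117)*(-119) - 1/4*8) = 1/(27846 - 2) = 1/27844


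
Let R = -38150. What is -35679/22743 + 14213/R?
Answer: -80209529/41316450 ≈ -1.9413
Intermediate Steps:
-35679/22743 + 14213/R = -35679/22743 + 14213/(-38150) = -35679*1/22743 + 14213*(-1/38150) = -1699/1083 - 14213/38150 = -80209529/41316450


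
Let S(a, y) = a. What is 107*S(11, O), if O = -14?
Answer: 1177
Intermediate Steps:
107*S(11, O) = 107*11 = 1177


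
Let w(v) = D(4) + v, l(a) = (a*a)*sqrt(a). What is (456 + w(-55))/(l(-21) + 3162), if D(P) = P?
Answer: 28458/312941 - 3969*I*sqrt(21)/312941 ≈ 0.090937 - 0.05812*I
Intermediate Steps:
l(a) = a**(5/2) (l(a) = a**2*sqrt(a) = a**(5/2))
w(v) = 4 + v
(456 + w(-55))/(l(-21) + 3162) = (456 + (4 - 55))/((-21)**(5/2) + 3162) = (456 - 51)/(441*I*sqrt(21) + 3162) = 405/(3162 + 441*I*sqrt(21))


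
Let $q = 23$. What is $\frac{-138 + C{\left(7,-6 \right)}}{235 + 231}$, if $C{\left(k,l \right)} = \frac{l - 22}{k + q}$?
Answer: $- \frac{1042}{3495} \approx -0.29814$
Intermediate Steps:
$C{\left(k,l \right)} = \frac{-22 + l}{23 + k}$ ($C{\left(k,l \right)} = \frac{l - 22}{k + 23} = \frac{-22 + l}{23 + k}$)
$\frac{-138 + C{\left(7,-6 \right)}}{235 + 231} = \frac{-138 + \frac{-22 - 6}{23 + 7}}{235 + 231} = \frac{-138 + \frac{1}{30} \left(-28\right)}{466} = \left(-138 + \frac{1}{30} \left(-28\right)\right) \frac{1}{466} = \left(-138 - \frac{14}{15}\right) \frac{1}{466} = \left(- \frac{2084}{15}\right) \frac{1}{466} = - \frac{1042}{3495}$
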